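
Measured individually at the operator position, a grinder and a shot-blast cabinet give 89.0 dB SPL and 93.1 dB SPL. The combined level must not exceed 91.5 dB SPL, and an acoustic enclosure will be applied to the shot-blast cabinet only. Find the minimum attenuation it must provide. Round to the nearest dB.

5 dB

Everything except the shot-blast cabinet sums to 10^(89.0/10) = 7.943e+08 in linear terms, 89.00 dB SPL.
The limit corresponds to 10^(91.5/10) = 1.413e+09; subtracting the fixed part leaves 6.182e+08 for the shot-blast cabinet, i.e. 87.91 dB SPL.
So the shot-blast cabinet must be reduced from 93.1 to 87.91 dB SPL: IL = 5.19 dB.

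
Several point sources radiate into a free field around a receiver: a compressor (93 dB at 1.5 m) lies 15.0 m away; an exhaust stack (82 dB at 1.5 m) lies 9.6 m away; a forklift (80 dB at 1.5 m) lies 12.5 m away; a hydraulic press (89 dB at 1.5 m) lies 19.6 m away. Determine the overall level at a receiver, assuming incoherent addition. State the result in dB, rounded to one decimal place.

74.8 dB

Apply inverse-square spreading to bring every level to the receiver, then sum 10^(L/10).
compressor: 93 − 20·log₁₀(15.0/1.5) = 93 − 20.00 = 73.00 dB.
exhaust stack: 82 − 20·log₁₀(9.6/1.5) = 82 − 16.12 = 65.88 dB.
forklift: 80 − 20·log₁₀(12.5/1.5) = 80 − 18.42 = 61.58 dB.
hydraulic press: 89 − 20·log₁₀(19.6/1.5) = 89 − 22.32 = 66.68 dB.
Σ 10^(L/10) = 2.991e+07 → L_total = 10·log₁₀(2.991e+07) = 74.76 dB.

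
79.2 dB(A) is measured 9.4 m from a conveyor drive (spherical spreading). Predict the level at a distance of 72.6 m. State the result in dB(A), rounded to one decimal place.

Point-source attenuation: ΔL = 20·log₁₀(r₂/r₁) = 20·log₁₀(72.6/9.4) = 17.756 dB.
L₂ = 79.2 − 20·log₁₀(72.6/9.4) = 79.2 − 17.756 = 61.44 dB(A).

61.4 dB(A)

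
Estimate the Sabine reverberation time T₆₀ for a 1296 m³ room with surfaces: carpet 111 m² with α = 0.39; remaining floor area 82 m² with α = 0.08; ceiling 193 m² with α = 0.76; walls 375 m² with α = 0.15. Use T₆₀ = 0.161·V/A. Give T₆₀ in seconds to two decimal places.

0.83 s

Total absorption A = 111·0.39 + 82·0.08 + 193·0.76 + 375·0.15 = 252.78 m² sabins.
T₆₀ = 0.161 × 1296 / 252.78 = 0.825 s.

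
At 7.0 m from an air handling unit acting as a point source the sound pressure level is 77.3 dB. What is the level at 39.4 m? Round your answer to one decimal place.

Point-source attenuation: ΔL = 20·log₁₀(r₂/r₁) = 20·log₁₀(39.4/7.0) = 15.008 dB.
L₂ = 77.3 − 20·log₁₀(39.4/7.0) = 77.3 − 15.008 = 62.29 dB.

62.3 dB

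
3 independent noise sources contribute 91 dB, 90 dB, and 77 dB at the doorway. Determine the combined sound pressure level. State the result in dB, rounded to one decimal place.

93.6 dB

For uncorrelated sources the intensities add, so convert each level to linear form, sum, and take 10·log₁₀ of the total.
Σ 10^(L/10) = 10^(91/10) + 10^(90/10) + 10^(77/10) = 2.309e+09.
L_total = 10·log₁₀(2.309e+09) = 93.63 dB.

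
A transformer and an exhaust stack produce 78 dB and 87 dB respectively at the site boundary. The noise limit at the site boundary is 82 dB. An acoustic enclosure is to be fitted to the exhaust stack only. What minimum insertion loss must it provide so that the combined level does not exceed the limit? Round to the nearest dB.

7 dB

Everything except the exhaust stack sums to 10^(78/10) = 6.310e+07 in linear terms, 78.00 dB.
The limit corresponds to 10^(82/10) = 1.585e+08; subtracting the fixed part leaves 9.539e+07 for the exhaust stack, i.e. 79.80 dB.
So the exhaust stack must be reduced from 87 to 79.80 dB: IL = 7.20 dB.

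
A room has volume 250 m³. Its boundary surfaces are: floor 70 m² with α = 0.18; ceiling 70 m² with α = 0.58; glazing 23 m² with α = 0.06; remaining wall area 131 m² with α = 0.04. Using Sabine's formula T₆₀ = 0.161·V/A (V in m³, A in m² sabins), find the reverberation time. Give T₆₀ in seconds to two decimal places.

Total absorption A = 70·0.18 + 70·0.58 + 23·0.06 + 131·0.04 = 59.82 m² sabins.
T₆₀ = 0.161 × 250 / 59.82 = 0.673 s.

0.67 s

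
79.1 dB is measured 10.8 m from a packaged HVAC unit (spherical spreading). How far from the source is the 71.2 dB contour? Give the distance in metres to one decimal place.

The 7.9 dB drop corresponds to a distance ratio of 10^(7.9/20) for a point source.
r₂ = 10.8·10^((79.1−71.2)/20) = 10.8·10^(7.9/20) = 26.82 m.

26.8 m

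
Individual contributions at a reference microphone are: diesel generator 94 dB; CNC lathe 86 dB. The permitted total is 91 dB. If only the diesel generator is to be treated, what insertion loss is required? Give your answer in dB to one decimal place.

4.7 dB

Fixed contribution from the other source: Σ 10^(L/10) = 10^(86/10) = 3.981e+08 (86.00 dB).
To meet 91 dB overall, the treated diesel generator may contribute at most 10^(91/10) − 3.981e+08 = 8.608e+08, i.e. 89.35 dB.
Required insertion loss = 94 − 89.35 = 4.65 dB.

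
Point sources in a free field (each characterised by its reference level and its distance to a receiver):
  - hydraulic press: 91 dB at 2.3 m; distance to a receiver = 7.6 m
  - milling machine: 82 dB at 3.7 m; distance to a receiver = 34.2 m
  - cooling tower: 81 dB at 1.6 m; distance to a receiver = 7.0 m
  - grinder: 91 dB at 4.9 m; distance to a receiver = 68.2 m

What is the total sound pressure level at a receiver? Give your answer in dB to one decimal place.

Propagate each source to the receiver with L = L_ref − 20·log₁₀(r/r_ref), then add intensities.
hydraulic press: 91 − 20·log₁₀(7.6/2.3) = 91 − 10.38 = 80.62 dB.
milling machine: 82 − 20·log₁₀(34.2/3.7) = 82 − 19.32 = 62.68 dB.
cooling tower: 81 − 20·log₁₀(7.0/1.6) = 81 − 12.82 = 68.18 dB.
grinder: 91 − 20·log₁₀(68.2/4.9) = 91 − 22.87 = 68.13 dB.
Σ 10^(L/10) = 1.302e+08 → L_total = 10·log₁₀(1.302e+08) = 81.15 dB.

81.1 dB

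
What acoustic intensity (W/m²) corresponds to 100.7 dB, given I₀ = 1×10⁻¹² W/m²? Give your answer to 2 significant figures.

I/I₀ = 10^(100.7/10) = 1.175e+10, so I = 1.175e+10 × 10⁻¹² W/m².

0.012 W/m²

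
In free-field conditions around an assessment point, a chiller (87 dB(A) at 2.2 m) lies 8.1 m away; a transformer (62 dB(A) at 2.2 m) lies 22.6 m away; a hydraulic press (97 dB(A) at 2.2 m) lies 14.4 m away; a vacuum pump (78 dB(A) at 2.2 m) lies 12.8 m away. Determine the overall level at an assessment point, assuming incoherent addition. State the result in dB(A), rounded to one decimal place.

81.9 dB(A)

First find each source's level at the receiver (point-source: −20·log₁₀(r/r_ref)), then combine on an intensity basis.
chiller: 87 − 20·log₁₀(8.1/2.2) = 87 − 11.32 = 75.68 dB(A).
transformer: 62 − 20·log₁₀(22.6/2.2) = 62 − 20.23 = 41.77 dB(A).
hydraulic press: 97 − 20·log₁₀(14.4/2.2) = 97 − 16.32 = 80.68 dB(A).
vacuum pump: 78 − 20·log₁₀(12.8/2.2) = 78 − 15.30 = 62.70 dB(A).
Σ 10^(L/10) = 1.558e+08 → L_total = 10·log₁₀(1.558e+08) = 81.93 dB(A).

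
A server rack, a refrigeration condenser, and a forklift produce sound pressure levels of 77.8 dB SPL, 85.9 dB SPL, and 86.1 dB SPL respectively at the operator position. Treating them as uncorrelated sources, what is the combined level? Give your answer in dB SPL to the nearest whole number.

89 dB SPL

Incoherent sources combine by intensity addition: L_total = 10·log₁₀(Σ 10^(L_i/10)).
Σ 10^(L/10) = 10^(77.8/10) + 10^(85.9/10) + 10^(86.1/10) = 8.567e+08.
L_total = 10·log₁₀(8.567e+08) = 89.33 dB SPL.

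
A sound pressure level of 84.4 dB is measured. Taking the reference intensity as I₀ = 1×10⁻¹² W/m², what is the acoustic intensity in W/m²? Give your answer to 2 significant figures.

I/I₀ = 10^(84.4/10) = 2.754e+08, so I = 2.754e+08 × 10⁻¹² W/m².

0.00028 W/m²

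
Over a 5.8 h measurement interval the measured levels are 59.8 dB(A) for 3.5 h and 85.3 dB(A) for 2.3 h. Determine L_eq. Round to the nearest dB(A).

81 dB(A)

Weight each interval's intensity by its duration and average over T = 5.8 h:
Σ tᵢ·10^(Lᵢ/10) = 3.5·10^(59.8/10) + 2.3·10^(85.3/10) = 7.827e+08.
L_eq = 10·log₁₀(7.827e+08/5.8) = 81.30 dB(A).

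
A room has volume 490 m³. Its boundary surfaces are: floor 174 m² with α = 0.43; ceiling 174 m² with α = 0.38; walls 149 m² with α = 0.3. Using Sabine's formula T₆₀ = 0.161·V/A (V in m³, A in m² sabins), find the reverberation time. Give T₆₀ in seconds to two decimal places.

Summing Sᵢαᵢ: 174·0.43 + 174·0.38 + 149·0.3 = 185.64 m².
T₆₀ = 0.161·V/A = 0.161·490/185.64 = 0.425 s.

0.42 s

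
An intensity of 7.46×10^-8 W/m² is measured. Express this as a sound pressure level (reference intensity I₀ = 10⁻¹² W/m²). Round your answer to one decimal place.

I/I₀ = 7.46×10^-8/10⁻¹² = 7.46×10^4, and L = 10·log₁₀(I/I₀).
L = 10·(0.8727 + 4) = 48.73 dB.

48.7 dB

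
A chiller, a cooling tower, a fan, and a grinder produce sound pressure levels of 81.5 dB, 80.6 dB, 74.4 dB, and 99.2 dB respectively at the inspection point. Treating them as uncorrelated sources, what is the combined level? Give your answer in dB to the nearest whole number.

99 dB

For uncorrelated sources the intensities add, so convert each level to linear form, sum, and take 10·log₁₀ of the total.
Σ 10^(L/10) = 10^(81.5/10) + 10^(80.6/10) + 10^(74.4/10) + 10^(99.2/10) = 8.601e+09.
L_total = 10·log₁₀(8.601e+09) = 99.35 dB.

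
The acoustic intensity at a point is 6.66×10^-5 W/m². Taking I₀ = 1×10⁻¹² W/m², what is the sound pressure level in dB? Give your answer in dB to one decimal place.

L = 10·log₁₀(I/I₀) = 10·log₁₀(6.66×10^-5/10⁻¹²) = 10·log₁₀(6.66×10^7).
L = 10·(0.8235 + 7) = 78.23 dB.

78.2 dB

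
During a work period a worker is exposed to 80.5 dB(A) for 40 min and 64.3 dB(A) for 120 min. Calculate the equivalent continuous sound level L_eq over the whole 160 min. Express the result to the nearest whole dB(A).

75 dB(A)

Weight each interval's intensity by its duration and average over T = 160 min:
Σ tᵢ·10^(Lᵢ/10) = 40·10^(80.5/10) + 120·10^(64.3/10) = 4.811e+09.
L_eq = 10·log₁₀(4.811e+09/160) = 74.78 dB(A).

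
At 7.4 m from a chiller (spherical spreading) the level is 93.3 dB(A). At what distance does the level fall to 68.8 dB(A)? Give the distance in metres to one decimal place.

124.2 m

For a point source L₁ − L₂ = 20·log₁₀(r₂/r₁), so r₂ = r₁·10^((L₁−L₂)/20).
r₂ = 7.4·10^((93.3−68.8)/20) = 7.4·10^(24.5/20) = 124.23 m.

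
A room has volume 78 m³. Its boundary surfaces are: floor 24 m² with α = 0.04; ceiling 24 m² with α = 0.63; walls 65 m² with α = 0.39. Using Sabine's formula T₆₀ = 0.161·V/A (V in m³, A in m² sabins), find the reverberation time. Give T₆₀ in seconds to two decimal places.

A = Σ Sᵢαᵢ = 24·0.04 + 24·0.63 + 65·0.39 = 41.43 m².
T₆₀ = 0.161·V/A = 0.161·78/41.43 = 0.303 s.

0.30 s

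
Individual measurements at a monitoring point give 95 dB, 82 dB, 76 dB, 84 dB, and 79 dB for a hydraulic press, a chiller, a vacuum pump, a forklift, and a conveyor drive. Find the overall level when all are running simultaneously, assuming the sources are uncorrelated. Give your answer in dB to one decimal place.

Incoherent sources combine by intensity addition: L_total = 10·log₁₀(Σ 10^(L_i/10)).
Σ 10^(L/10) = 10^(95/10) + 10^(82/10) + 10^(76/10) + 10^(84/10) + 10^(79/10) = 3.691e+09.
L_total = 10·log₁₀(3.691e+09) = 95.67 dB.

95.7 dB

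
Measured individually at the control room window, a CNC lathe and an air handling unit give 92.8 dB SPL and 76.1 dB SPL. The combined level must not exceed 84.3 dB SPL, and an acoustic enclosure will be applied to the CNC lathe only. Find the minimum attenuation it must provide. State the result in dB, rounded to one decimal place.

The untreated sources together contribute 10^(76.1/10) = 4.074e+07, i.e. 76.10 dB SPL.
To meet 84.3 dB SPL overall, the treated CNC lathe may contribute at most 10^(84.3/10) − 4.074e+07 = 2.284e+08, i.e. 83.59 dB SPL.
Required insertion loss = 92.8 − 83.59 = 9.21 dB.

9.2 dB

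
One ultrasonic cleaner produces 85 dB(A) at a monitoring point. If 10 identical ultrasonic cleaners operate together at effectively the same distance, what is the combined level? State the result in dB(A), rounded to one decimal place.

With 10 equal, uncorrelated contributions the intensity is 10× that of one unit, giving a rise of 10·log₁₀ 10.
L_total = 85 + 10·log₁₀(10) = 85 + 10.000 = 95.00 dB(A).

95.0 dB(A)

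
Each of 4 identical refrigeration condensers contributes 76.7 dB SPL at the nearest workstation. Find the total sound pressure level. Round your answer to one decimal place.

82.7 dB SPL

With 4 equal, uncorrelated contributions the intensity is 4× that of one unit, giving a rise of 10·log₁₀ 4.
L_total = 76.7 + 10·log₁₀(4) = 76.7 + 6.021 = 82.72 dB SPL.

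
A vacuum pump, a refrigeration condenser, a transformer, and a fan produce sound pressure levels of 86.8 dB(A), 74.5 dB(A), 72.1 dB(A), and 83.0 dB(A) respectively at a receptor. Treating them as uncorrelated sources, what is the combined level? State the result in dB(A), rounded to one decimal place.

Incoherent sources combine by intensity addition: L_total = 10·log₁₀(Σ 10^(L_i/10)).
Σ 10^(L/10) = 10^(86.8/10) + 10^(74.5/10) + 10^(72.1/10) + 10^(83.0/10) = 7.226e+08.
L_total = 10·log₁₀(7.226e+08) = 88.59 dB(A).

88.6 dB(A)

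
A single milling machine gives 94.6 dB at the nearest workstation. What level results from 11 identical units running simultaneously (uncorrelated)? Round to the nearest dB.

L_total = L₁ + 10·log₁₀ N for N identical incoherent sources.
L_total = 94.6 + 10·log₁₀(11) = 94.6 + 10.414 = 105.01 dB.

105 dB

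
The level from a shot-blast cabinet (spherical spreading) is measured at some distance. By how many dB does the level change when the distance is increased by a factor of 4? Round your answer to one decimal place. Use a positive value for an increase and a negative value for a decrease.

A point source loses 6 dB per doubling of distance; generally ΔL = −20·log₁₀(r₂/r₁).
ΔL = −20·log₁₀(4) = -12.04 dB.

-12.0 dB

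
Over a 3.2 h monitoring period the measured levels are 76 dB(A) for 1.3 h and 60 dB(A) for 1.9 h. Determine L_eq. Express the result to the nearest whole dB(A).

Weight each interval's intensity by its duration and average over T = 3.2 h:
Σ tᵢ·10^(Lᵢ/10) = 1.3·10^(76/10) + 1.9·10^(60/10) = 5.365e+07.
L_eq = 10·log₁₀(5.365e+07/3.2) = 72.24 dB(A).

72 dB(A)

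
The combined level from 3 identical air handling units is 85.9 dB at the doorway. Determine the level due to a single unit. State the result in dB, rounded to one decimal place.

81.1 dB

Dividing the total intensity by 3 lowers the level by 10·log₁₀ 3 = 4.771 dB: L₁ = 85.9 − 4.771.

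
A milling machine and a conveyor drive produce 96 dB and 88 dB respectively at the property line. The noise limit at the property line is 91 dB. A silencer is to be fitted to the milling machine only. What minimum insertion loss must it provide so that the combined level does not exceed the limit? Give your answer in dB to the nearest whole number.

8 dB

Everything except the milling machine sums to 10^(88/10) = 6.310e+08 in linear terms, 88.00 dB.
The limit corresponds to 10^(91/10) = 1.259e+09; subtracting the fixed part leaves 6.280e+08 for the milling machine, i.e. 87.98 dB.
So the milling machine must be reduced from 96 to 87.98 dB: IL = 8.02 dB.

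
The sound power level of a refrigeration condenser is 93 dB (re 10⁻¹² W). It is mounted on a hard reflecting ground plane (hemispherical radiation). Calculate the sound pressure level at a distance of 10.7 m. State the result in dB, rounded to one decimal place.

The power spreads over a hemisphere of area 2π·r², so L_p = L_w − 10·log₁₀(2π·r²).
2π·r² = 719.4 m², 10·log₁₀ of that is 28.569 dB.
L_p = 93 − 28.569 = 64.43 dB.

64.4 dB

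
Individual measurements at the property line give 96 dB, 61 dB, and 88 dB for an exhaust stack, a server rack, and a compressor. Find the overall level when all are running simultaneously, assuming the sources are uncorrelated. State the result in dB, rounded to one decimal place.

96.6 dB

Incoherent sources combine by intensity addition: L_total = 10·log₁₀(Σ 10^(L_i/10)).
Σ 10^(L/10) = 10^(96/10) + 10^(61/10) + 10^(88/10) = 4.613e+09.
L_total = 10·log₁₀(4.613e+09) = 96.64 dB.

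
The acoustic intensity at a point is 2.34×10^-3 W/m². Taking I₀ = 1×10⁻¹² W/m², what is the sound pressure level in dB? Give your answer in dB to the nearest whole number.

94 dB

L = 10·log₁₀(I/I₀) = 10·log₁₀(2.34×10^-3/10⁻¹²) = 10·log₁₀(2.34×10^9).
L = 10·(0.3692 + 9) = 93.69 dB.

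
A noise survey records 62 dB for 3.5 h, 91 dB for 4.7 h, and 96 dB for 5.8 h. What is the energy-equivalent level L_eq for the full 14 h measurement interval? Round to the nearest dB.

93 dB

Weight each interval's intensity by its duration and average over T = 14 h:
Σ tᵢ·10^(Lᵢ/10) = 3.5·10^(62/10) + 4.7·10^(91/10) + 5.8·10^(96/10) = 2.901e+10.
L_eq = 10·log₁₀(2.901e+10/14) = 93.16 dB.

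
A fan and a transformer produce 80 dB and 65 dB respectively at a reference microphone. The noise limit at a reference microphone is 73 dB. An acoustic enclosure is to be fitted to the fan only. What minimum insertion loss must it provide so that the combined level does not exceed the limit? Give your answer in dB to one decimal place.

Everything except the fan sums to 10^(65/10) = 3.162e+06 in linear terms, 65.00 dB.
The limit corresponds to 10^(73/10) = 1.995e+07; subtracting the fixed part leaves 1.679e+07 for the fan, i.e. 72.25 dB.
So the fan must be reduced from 80 to 72.25 dB: IL = 7.75 dB.

7.7 dB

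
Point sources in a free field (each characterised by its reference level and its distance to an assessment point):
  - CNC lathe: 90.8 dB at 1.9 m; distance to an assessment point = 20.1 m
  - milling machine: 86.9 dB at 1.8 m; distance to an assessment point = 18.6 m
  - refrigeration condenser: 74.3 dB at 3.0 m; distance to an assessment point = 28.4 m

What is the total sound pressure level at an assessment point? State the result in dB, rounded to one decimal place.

Apply inverse-square spreading to bring every level to the receiver, then sum 10^(L/10).
CNC lathe: 90.8 − 20·log₁₀(20.1/1.9) = 90.8 − 20.49 = 70.31 dB.
milling machine: 86.9 − 20·log₁₀(18.6/1.8) = 86.9 − 20.28 = 66.62 dB.
refrigeration condenser: 74.3 − 20·log₁₀(28.4/3.0) = 74.3 − 19.52 = 54.78 dB.
Σ 10^(L/10) = 1.563e+07 → L_total = 10·log₁₀(1.563e+07) = 71.94 dB.

71.9 dB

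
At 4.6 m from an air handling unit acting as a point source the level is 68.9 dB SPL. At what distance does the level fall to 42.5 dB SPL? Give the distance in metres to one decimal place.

Point-source spreading drops the level by 20·log₁₀(r₂/r₁); inverting, r₂/r₁ = 10^(ΔL/20).
r₂ = 4.6·10^((68.9−42.5)/20) = 4.6·10^(26.4/20) = 96.11 m.

96.1 m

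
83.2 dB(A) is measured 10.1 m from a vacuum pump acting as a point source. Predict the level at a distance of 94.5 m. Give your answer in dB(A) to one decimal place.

63.8 dB(A)

Spherical spreading from a point source gives a 20·log₁₀(r₂/r₁) drop.
L₂ = 83.2 − 20·log₁₀(94.5/10.1) = 83.2 − 19.422 = 63.78 dB(A).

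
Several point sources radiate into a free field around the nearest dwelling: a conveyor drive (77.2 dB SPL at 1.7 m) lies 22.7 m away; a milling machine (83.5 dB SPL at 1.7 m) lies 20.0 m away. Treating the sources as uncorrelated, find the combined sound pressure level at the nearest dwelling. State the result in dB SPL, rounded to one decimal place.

First find each source's level at the receiver (point-source: −20·log₁₀(r/r_ref)), then combine on an intensity basis.
conveyor drive: 77.2 − 20·log₁₀(22.7/1.7) = 77.2 − 22.51 = 54.69 dB SPL.
milling machine: 83.5 − 20·log₁₀(20.0/1.7) = 83.5 − 21.41 = 62.09 dB SPL.
Σ 10^(L/10) = 1.912e+06 → L_total = 10·log₁₀(1.912e+06) = 62.81 dB SPL.

62.8 dB SPL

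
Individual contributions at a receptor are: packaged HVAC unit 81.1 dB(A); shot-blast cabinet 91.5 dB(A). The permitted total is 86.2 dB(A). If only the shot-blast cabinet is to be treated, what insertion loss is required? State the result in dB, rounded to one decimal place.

Fixed contribution from the other source: Σ 10^(L/10) = 10^(81.1/10) = 1.288e+08 (81.10 dB(A)).
The limit corresponds to 10^(86.2/10) = 4.169e+08; subtracting the fixed part leaves 2.880e+08 for the shot-blast cabinet, i.e. 84.59 dB(A).
So the shot-blast cabinet must be reduced from 91.5 to 84.59 dB(A): IL = 6.91 dB.

6.9 dB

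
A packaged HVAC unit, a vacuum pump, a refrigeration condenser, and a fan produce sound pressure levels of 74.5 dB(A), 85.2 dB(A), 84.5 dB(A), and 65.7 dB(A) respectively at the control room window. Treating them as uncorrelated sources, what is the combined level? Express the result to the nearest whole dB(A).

88 dB(A)

For uncorrelated sources the intensities add, so convert each level to linear form, sum, and take 10·log₁₀ of the total.
Σ 10^(L/10) = 10^(74.5/10) + 10^(85.2/10) + 10^(84.5/10) + 10^(65.7/10) = 6.449e+08.
L_total = 10·log₁₀(6.449e+08) = 88.09 dB(A).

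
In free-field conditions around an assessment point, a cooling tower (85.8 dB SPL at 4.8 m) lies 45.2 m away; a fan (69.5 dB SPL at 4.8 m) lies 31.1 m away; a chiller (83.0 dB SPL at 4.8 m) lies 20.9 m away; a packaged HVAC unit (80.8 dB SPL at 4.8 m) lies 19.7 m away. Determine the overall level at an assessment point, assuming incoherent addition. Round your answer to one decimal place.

Apply inverse-square spreading to bring every level to the receiver, then sum 10^(L/10).
cooling tower: 85.8 − 20·log₁₀(45.2/4.8) = 85.8 − 19.48 = 66.32 dB SPL.
fan: 69.5 − 20·log₁₀(31.1/4.8) = 69.5 − 16.23 = 53.27 dB SPL.
chiller: 83.0 − 20·log₁₀(20.9/4.8) = 83.0 − 12.78 = 70.22 dB SPL.
packaged HVAC unit: 80.8 − 20·log₁₀(19.7/4.8) = 80.8 − 12.26 = 68.54 dB SPL.
Σ 10^(L/10) = 2.216e+07 → L_total = 10·log₁₀(2.216e+07) = 73.46 dB SPL.

73.5 dB SPL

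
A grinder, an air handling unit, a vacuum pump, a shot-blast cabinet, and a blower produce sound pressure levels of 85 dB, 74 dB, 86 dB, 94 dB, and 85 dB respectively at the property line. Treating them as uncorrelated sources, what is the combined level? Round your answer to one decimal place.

For uncorrelated sources the intensities add, so convert each level to linear form, sum, and take 10·log₁₀ of the total.
Σ 10^(L/10) = 10^(85/10) + 10^(74/10) + 10^(86/10) + 10^(94/10) + 10^(85/10) = 3.568e+09.
L_total = 10·log₁₀(3.568e+09) = 95.52 dB.

95.5 dB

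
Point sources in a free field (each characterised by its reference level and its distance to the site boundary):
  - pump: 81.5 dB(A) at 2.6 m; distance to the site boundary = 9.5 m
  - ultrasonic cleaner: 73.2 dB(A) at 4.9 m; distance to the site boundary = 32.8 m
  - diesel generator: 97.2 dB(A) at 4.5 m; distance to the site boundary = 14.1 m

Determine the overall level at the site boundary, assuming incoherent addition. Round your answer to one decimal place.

Propagate each source to the receiver with L = L_ref − 20·log₁₀(r/r_ref), then add intensities.
pump: 81.5 − 20·log₁₀(9.5/2.6) = 81.5 − 11.26 = 70.24 dB(A).
ultrasonic cleaner: 73.2 − 20·log₁₀(32.8/4.9) = 73.2 − 16.51 = 56.69 dB(A).
diesel generator: 97.2 − 20·log₁₀(14.1/4.5) = 97.2 − 9.92 = 87.28 dB(A).
Σ 10^(L/10) = 5.456e+08 → L_total = 10·log₁₀(5.456e+08) = 87.37 dB(A).

87.4 dB(A)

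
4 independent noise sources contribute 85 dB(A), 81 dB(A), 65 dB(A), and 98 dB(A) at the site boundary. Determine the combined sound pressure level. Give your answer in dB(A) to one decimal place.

98.3 dB(A)

For uncorrelated sources the intensities add, so convert each level to linear form, sum, and take 10·log₁₀ of the total.
Σ 10^(L/10) = 10^(85/10) + 10^(81/10) + 10^(65/10) + 10^(98/10) = 6.755e+09.
L_total = 10·log₁₀(6.755e+09) = 98.30 dB(A).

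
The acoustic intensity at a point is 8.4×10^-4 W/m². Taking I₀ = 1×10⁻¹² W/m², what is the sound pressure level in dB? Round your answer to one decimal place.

L = 10·log₁₀(I/I₀) = 10·log₁₀(8.4×10^-4/10⁻¹²) = 10·log₁₀(8.4×10^8).
L = 10·(0.9243 + 8) = 89.24 dB.

89.2 dB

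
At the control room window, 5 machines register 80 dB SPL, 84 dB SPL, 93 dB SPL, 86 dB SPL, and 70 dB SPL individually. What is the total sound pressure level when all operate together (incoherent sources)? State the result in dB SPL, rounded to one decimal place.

94.4 dB SPL

For uncorrelated sources the intensities add, so convert each level to linear form, sum, and take 10·log₁₀ of the total.
Σ 10^(L/10) = 10^(80/10) + 10^(84/10) + 10^(93/10) + 10^(86/10) + 10^(70/10) = 2.755e+09.
L_total = 10·log₁₀(2.755e+09) = 94.40 dB SPL.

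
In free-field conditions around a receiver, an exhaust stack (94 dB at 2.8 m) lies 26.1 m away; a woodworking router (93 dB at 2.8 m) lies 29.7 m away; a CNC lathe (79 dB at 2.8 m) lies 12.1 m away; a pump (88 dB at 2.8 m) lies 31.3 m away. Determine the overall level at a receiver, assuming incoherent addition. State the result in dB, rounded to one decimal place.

Apply inverse-square spreading to bring every level to the receiver, then sum 10^(L/10).
exhaust stack: 94 − 20·log₁₀(26.1/2.8) = 94 − 19.39 = 74.61 dB.
woodworking router: 93 − 20·log₁₀(29.7/2.8) = 93 − 20.51 = 72.49 dB.
CNC lathe: 79 − 20·log₁₀(12.1/2.8) = 79 − 12.71 = 66.29 dB.
pump: 88 − 20·log₁₀(31.3/2.8) = 88 − 20.97 = 67.03 dB.
Σ 10^(L/10) = 5.595e+07 → L_total = 10·log₁₀(5.595e+07) = 77.48 dB.

77.5 dB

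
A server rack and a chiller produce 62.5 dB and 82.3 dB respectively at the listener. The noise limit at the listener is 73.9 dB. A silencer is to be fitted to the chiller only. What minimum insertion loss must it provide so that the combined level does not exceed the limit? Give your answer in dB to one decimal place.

Everything except the chiller sums to 10^(62.5/10) = 1.778e+06 in linear terms, 62.50 dB.
To meet 73.9 dB overall, the treated chiller may contribute at most 10^(73.9/10) − 1.778e+06 = 2.277e+07, i.e. 73.57 dB.
Required insertion loss = 82.3 − 73.57 = 8.73 dB.

8.7 dB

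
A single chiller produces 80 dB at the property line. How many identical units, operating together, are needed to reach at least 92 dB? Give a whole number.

16

The shortfall is 92 − 80 = 12.0 dB, and N units add 10·log₁₀ N, so need 10·log₁₀ N ≥ 12.0.
N ≥ 10^(12.0/10) = 15.849, so N = 16.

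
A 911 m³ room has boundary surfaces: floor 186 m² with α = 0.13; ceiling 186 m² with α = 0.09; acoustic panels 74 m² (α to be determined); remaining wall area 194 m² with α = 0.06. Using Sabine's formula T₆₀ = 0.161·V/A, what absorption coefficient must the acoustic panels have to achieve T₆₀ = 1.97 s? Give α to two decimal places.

0.30

Required total absorption A = 0.161·911/1.97 = 74.45 m².
Absorption from the other surfaces = 186·0.13 + 186·0.09 + 194·0.06 = 52.56 m², so the acoustic panels must supply 21.89 m² over 74 m².
α = 21.89/74 = 0.296.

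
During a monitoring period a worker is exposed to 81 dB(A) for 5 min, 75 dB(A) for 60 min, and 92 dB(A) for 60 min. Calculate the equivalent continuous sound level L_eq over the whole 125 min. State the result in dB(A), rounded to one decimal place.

Weight each interval's intensity by its duration and average over T = 125 min:
Σ tᵢ·10^(Lᵢ/10) = 5·10^(81/10) + 60·10^(75/10) + 60·10^(92/10) = 9.762e+10.
L_eq = 10·log₁₀(9.762e+10/125) = 88.93 dB(A).

88.9 dB(A)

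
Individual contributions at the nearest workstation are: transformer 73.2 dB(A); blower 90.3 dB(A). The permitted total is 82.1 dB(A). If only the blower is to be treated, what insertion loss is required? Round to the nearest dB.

Everything except the blower sums to 10^(73.2/10) = 2.089e+07 in linear terms, 73.20 dB(A).
The limit corresponds to 10^(82.1/10) = 1.622e+08; subtracting the fixed part leaves 1.413e+08 for the blower, i.e. 81.50 dB(A).
Required insertion loss = 90.3 − 81.50 = 8.80 dB.

9 dB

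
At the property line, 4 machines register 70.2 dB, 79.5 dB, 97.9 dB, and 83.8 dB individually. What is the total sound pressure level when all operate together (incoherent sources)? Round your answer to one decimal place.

Incoherent sources combine by intensity addition: L_total = 10·log₁₀(Σ 10^(L_i/10)).
Σ 10^(L/10) = 10^(70.2/10) + 10^(79.5/10) + 10^(97.9/10) + 10^(83.8/10) = 6.505e+09.
L_total = 10·log₁₀(6.505e+09) = 98.13 dB.

98.1 dB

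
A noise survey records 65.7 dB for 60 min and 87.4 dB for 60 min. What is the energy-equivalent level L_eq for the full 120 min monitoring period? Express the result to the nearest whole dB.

Weight each interval's intensity by its duration and average over T = 120 min:
Σ tᵢ·10^(Lᵢ/10) = 60·10^(65.7/10) + 60·10^(87.4/10) = 3.320e+10.
L_eq = 10·log₁₀(3.320e+10/120) = 84.42 dB.

84 dB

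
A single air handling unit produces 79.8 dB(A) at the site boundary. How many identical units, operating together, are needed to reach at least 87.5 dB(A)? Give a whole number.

Need L₁ + 10·log₁₀ N ≥ 87.5, i.e. log₁₀ N ≥ 0.77.
N ≥ 10^(7.7/10) = 5.888, so N = 6.

6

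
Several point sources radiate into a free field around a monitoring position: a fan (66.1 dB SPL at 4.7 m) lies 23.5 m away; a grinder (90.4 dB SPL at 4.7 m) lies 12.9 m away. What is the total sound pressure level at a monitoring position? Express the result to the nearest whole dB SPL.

First find each source's level at the receiver (point-source: −20·log₁₀(r/r_ref)), then combine on an intensity basis.
fan: 66.1 − 20·log₁₀(23.5/4.7) = 66.1 − 13.98 = 52.12 dB SPL.
grinder: 90.4 − 20·log₁₀(12.9/4.7) = 90.4 − 8.77 = 81.63 dB SPL.
Σ 10^(L/10) = 1.457e+08 → L_total = 10·log₁₀(1.457e+08) = 81.64 dB SPL.

82 dB SPL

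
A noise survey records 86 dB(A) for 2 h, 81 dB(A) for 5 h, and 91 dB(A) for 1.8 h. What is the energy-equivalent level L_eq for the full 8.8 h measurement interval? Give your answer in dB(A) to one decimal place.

86.2 dB(A)

Weight each interval's intensity by its duration and average over T = 8.8 h:
Σ tᵢ·10^(Lᵢ/10) = 2·10^(86/10) + 5·10^(81/10) + 1.8·10^(91/10) = 3.692e+09.
L_eq = 10·log₁₀(3.692e+09/8.8) = 86.23 dB(A).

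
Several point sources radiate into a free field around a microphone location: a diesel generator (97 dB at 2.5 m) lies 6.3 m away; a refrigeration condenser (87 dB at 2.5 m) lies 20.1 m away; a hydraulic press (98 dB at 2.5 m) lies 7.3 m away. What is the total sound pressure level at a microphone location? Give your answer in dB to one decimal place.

91.9 dB

First find each source's level at the receiver (point-source: −20·log₁₀(r/r_ref)), then combine on an intensity basis.
diesel generator: 97 − 20·log₁₀(6.3/2.5) = 97 − 8.03 = 88.97 dB.
refrigeration condenser: 87 − 20·log₁₀(20.1/2.5) = 87 − 18.11 = 68.89 dB.
hydraulic press: 98 − 20·log₁₀(7.3/2.5) = 98 − 9.31 = 88.69 dB.
Σ 10^(L/10) = 1.537e+09 → L_total = 10·log₁₀(1.537e+09) = 91.87 dB.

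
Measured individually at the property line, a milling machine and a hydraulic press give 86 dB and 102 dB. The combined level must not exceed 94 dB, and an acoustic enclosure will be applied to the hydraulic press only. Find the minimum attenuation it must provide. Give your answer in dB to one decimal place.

8.7 dB

Everything except the hydraulic press sums to 10^(86/10) = 3.981e+08 in linear terms, 86.00 dB.
To meet 94 dB overall, the treated hydraulic press may contribute at most 10^(94/10) − 3.981e+08 = 2.114e+09, i.e. 93.25 dB.
So the hydraulic press must be reduced from 102 to 93.25 dB: IL = 8.75 dB.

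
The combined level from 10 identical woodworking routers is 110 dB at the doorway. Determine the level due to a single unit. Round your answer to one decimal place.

Dividing the total intensity by 10 lowers the level by 10·log₁₀ 10 = 10.000 dB: L₁ = 110 − 10.000.

100.0 dB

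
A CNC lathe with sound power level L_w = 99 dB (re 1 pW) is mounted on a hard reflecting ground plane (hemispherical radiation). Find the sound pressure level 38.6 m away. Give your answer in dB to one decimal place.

59.3 dB

L_p = L_w − 10·log₁₀(2π·r²) with r = 38.6 m.
2π·r² = 9362 m², 10·log₁₀ of that is 39.714 dB.
L_p = 99 − 39.714 = 59.29 dB.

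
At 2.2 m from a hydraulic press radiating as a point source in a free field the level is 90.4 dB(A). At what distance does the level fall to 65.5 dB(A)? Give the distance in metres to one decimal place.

38.7 m

Point-source spreading drops the level by 20·log₁₀(r₂/r₁); inverting, r₂/r₁ = 10^(ΔL/20).
r₂ = 2.2·10^((90.4−65.5)/20) = 2.2·10^(24.9/20) = 38.67 m.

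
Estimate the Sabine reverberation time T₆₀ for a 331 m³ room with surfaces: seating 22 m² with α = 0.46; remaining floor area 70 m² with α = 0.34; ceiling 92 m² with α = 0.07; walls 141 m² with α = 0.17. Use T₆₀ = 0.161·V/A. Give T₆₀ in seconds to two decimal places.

A = Σ Sᵢαᵢ = 22·0.46 + 70·0.34 + 92·0.07 + 141·0.17 = 64.33 m².
T₆₀ = 0.161 × 331 / 64.33 = 0.828 s.

0.83 s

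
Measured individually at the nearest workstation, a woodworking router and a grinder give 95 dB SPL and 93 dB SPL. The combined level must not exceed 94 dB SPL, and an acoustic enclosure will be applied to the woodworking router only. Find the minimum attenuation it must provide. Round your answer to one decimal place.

7.9 dB

Fixed contribution from the other source: Σ 10^(L/10) = 10^(93/10) = 1.995e+09 (93.00 dB SPL).
To meet 94 dB SPL overall, the treated woodworking router may contribute at most 10^(94/10) − 1.995e+09 = 5.166e+08, i.e. 87.13 dB SPL.
So the woodworking router must be reduced from 95 to 87.13 dB SPL: IL = 7.87 dB.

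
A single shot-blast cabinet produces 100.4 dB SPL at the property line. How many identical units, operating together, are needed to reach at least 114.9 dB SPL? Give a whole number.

29

Need L₁ + 10·log₁₀ N ≥ 114.9, i.e. log₁₀ N ≥ 1.45.
N ≥ 10^(14.5/10) = 28.184, so N = 29.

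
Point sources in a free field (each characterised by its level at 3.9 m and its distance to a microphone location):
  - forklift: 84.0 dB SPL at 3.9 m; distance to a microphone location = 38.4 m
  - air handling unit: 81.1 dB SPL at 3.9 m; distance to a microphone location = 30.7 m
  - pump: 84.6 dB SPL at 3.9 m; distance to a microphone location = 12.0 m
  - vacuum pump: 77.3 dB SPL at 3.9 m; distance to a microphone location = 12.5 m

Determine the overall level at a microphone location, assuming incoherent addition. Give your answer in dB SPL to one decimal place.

Propagate each source to the receiver with L = L_ref − 20·log₁₀(r/r_ref), then add intensities.
forklift: 84.0 − 20·log₁₀(38.4/3.9) = 84.0 − 19.87 = 64.13 dB SPL.
air handling unit: 81.1 − 20·log₁₀(30.7/3.9) = 81.1 − 17.92 = 63.18 dB SPL.
pump: 84.6 − 20·log₁₀(12.0/3.9) = 84.6 − 9.76 = 74.84 dB SPL.
vacuum pump: 77.3 − 20·log₁₀(12.5/3.9) = 77.3 − 10.12 = 67.18 dB SPL.
Σ 10^(L/10) = 4.036e+07 → L_total = 10·log₁₀(4.036e+07) = 76.06 dB SPL.

76.1 dB SPL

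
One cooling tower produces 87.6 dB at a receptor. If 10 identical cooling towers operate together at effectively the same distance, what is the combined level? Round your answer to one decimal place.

97.6 dB

L_total = L₁ + 10·log₁₀ N for N identical incoherent sources.
L_total = 87.6 + 10·log₁₀(10) = 87.6 + 10.000 = 97.60 dB.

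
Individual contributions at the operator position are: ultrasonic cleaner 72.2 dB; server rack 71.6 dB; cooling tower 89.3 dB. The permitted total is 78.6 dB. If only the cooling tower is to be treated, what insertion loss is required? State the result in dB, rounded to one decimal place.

13.1 dB

Everything except the cooling tower sums to 10^(72.2/10) + 10^(71.6/10) = 3.105e+07 in linear terms, 74.92 dB.
The limit corresponds to 10^(78.6/10) = 7.244e+07; subtracting the fixed part leaves 4.139e+07 for the cooling tower, i.e. 76.17 dB.
So the cooling tower must be reduced from 89.3 to 76.17 dB: IL = 13.13 dB.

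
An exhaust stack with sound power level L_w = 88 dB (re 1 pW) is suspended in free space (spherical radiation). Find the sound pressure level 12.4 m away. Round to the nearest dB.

55 dB

Free-field spherical radiation: L_p = L_w − 10·log₁₀(4π·r²), r = 12.4 m.
4π·r² = 1932 m², 10·log₁₀ of that is 32.861 dB.
L_p = 88 − 32.861 = 55.14 dB.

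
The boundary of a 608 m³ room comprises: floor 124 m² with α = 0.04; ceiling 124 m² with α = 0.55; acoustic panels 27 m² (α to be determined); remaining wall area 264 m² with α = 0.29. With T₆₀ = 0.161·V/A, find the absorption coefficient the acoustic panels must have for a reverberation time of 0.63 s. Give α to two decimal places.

Required total absorption A = 0.161·608/0.63 = 155.38 m².
Absorption from the other surfaces = 124·0.04 + 124·0.55 + 264·0.29 = 149.72 m², so the acoustic panels must supply 5.66 m² over 27 m².
α = 5.66/27 = 0.210.

0.21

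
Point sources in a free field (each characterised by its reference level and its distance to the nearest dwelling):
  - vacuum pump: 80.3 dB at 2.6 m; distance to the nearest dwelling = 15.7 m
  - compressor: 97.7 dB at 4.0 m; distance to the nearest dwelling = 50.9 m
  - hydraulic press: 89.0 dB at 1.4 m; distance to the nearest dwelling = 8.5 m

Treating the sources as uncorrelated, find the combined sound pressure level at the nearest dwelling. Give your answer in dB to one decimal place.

First find each source's level at the receiver (point-source: −20·log₁₀(r/r_ref)), then combine on an intensity basis.
vacuum pump: 80.3 − 20·log₁₀(15.7/2.6) = 80.3 − 15.62 = 64.68 dB.
compressor: 97.7 − 20·log₁₀(50.9/4.0) = 97.7 − 22.09 = 75.61 dB.
hydraulic press: 89.0 − 20·log₁₀(8.5/1.4) = 89.0 − 15.67 = 73.33 dB.
Σ 10^(L/10) = 6.085e+07 → L_total = 10·log₁₀(6.085e+07) = 77.84 dB.

77.8 dB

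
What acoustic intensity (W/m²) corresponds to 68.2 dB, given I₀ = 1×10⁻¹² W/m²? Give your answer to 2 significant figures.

6.6e-06 W/m²

L = 10·log₁₀(I/I₀) ⇒ I = I₀·10^(L/10) = 10⁻¹² × 10^6.82.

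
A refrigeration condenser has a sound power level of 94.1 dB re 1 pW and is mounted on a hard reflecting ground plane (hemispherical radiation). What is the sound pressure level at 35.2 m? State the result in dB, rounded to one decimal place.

55.2 dB

The power spreads over a hemisphere of area 2π·r², so L_p = L_w − 10·log₁₀(2π·r²).
2π·r² = 7785 m², 10·log₁₀ of that is 38.913 dB.
L_p = 94.1 − 38.913 = 55.19 dB.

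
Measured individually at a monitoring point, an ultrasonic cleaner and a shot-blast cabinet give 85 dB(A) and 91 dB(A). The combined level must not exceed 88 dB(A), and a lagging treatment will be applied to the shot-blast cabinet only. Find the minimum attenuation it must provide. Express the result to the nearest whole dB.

The untreated sources together contribute 10^(85/10) = 3.162e+08, i.e. 85.00 dB(A).
The limit corresponds to 10^(88/10) = 6.310e+08; subtracting the fixed part leaves 3.147e+08 for the shot-blast cabinet, i.e. 84.98 dB(A).
So the shot-blast cabinet must be reduced from 91 to 84.98 dB(A): IL = 6.02 dB.

6 dB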